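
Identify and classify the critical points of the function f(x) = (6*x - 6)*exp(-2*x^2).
f'(x) = 6*(-4*x*(x - 1) + 1)*exp(-2*x^2)

Solve f'(x) = 0:
  f'(x) = (-24*x^2 + 24*x + 6)·exp(-2*x^2) and exp(-2*x^2) > 0 for every x, so f'(x) = 0 ⇔ -24*x^2 + 24*x + 6 = 0.
  Factor: -24*x^2 + 24*x + 6 = -6*(4*x^2 - 4*x - 1); 4*x^2 - 4*x - 1 = 0 has no rational roots; quadratic formula: x = (4 ± √32)/8.
  ⇒ x = 1/2 - sqrt(2)/2 ≈ -0.2071, 1/2 + sqrt(2)/2 ≈ 1.2071

f''(x) = 24*(4*x^2*(x - 1) - 3*x + 1)*exp(-2*x^2)
Second-derivative test at each critical point:
  f''(-0.2071) = 31.1508 > 0 → local minimum
  f''(1.2071) = -1.8412 < 0 → local maximum

Critical points: x = 1/2 - sqrt(2)/2 ≈ -0.2071 (local minimum); x = 1/2 + sqrt(2)/2 ≈ 1.2071 (local maximum)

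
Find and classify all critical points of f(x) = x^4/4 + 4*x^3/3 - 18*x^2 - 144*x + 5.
f'(x) = x^3 + 4*x^2 - 36*x - 144

Solve f'(x) = 0:
  Factor: x^3 + 4*x^2 - 36*x - 144 = (x - 6)*(x + 4)*(x + 6) = 0.
  ⇒ x = -6, -4, 6

f''(x) = 3*x^2 + 8*x - 36
Second-derivative test at each critical point:
  f''(-6) = 24 > 0 → local minimum
  f''(-4) = -20 < 0 → local maximum
  f''(6) = 120 > 0 → local minimum

Critical points: x = -6 (local minimum); x = -4 (local maximum); x = 6 (local minimum)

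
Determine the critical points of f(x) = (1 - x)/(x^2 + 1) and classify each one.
f'(x) = (-x^2 + 2*x*(x - 1) - 1)/(x^2 + 1)^2

Solve f'(x) = 0:
  f'(x) = (x^2 - 2*x - 1)/(x^2 + 1)^2; the denominator is positive wherever f is defined, so f'(x) = 0 ⇔ x^2 - 2*x - 1 = 0.
  x^2 - 2*x - 1 = 0 has no rational roots; quadratic formula: x = (2 ± √8)/2.
  ⇒ x = 1 - sqrt(2) ≈ -0.4142, 1 + sqrt(2) ≈ 2.4142

f''(x) = 2*(4*x^2*(1 - x) + (3*x - 1)*(x^2 + 1))/(x^2 + 1)^3
Second-derivative test at each critical point:
  f''(-0.4142) = -2.0607 < 0 → local maximum
  f''(2.4142) = 0.0607 > 0 → local minimum

Critical points: x = 1 - sqrt(2) ≈ -0.4142 (local maximum); x = 1 + sqrt(2) ≈ 2.4142 (local minimum)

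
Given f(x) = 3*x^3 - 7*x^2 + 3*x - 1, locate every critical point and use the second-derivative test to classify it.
f'(x) = 9*x^2 - 14*x + 3

Solve f'(x) = 0:
  9*x^2 - 14*x + 3 = 0 has no rational roots; quadratic formula: x = (14 ± √88)/18.
  ⇒ x = 7/9 - sqrt(22)/9 ≈ 0.2566, sqrt(22)/9 + 7/9 ≈ 1.2989

f''(x) = 18*x - 14
Second-derivative test at each critical point:
  f''(0.2566) = -9.3808 < 0 → local maximum
  f''(1.2989) = 9.3808 > 0 → local minimum

Critical points: x = 7/9 - sqrt(22)/9 ≈ 0.2566 (local maximum); x = sqrt(22)/9 + 7/9 ≈ 1.2989 (local minimum)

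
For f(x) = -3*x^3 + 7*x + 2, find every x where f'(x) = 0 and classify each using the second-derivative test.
f'(x) = 7 - 9*x^2

Solve f'(x) = 0:
  9*x^2 - 7 = 0 has no rational roots; quadratic formula: x = (0 ± √252)/18.
  ⇒ x = -sqrt(7)/3 ≈ -0.8819, sqrt(7)/3 ≈ 0.8819

f''(x) = -18*x
Second-derivative test at each critical point:
  f''(-0.8819) = 15.8745 > 0 → local minimum
  f''(0.8819) = -15.8745 < 0 → local maximum

Critical points: x = -sqrt(7)/3 ≈ -0.8819 (local minimum); x = sqrt(7)/3 ≈ 0.8819 (local maximum)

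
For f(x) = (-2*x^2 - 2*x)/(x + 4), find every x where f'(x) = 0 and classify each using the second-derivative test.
f'(x) = 2*(-x^2 - 8*x - 4)/(x^2 + 8*x + 16)

Solve f'(x) = 0:
  f'(x) = -2*(x^2 + 8*x + 4)/(x + 4)^2; the denominator is positive wherever f is defined, so f'(x) = 0 ⇔ -2*x^2 - 16*x - 8 = 0.
  Factor: -2*x^2 - 16*x - 8 = -2*(x^2 + 8*x + 4); x^2 + 8*x + 4 = 0 has no rational roots; quadratic formula: x = (-8 ± √48)/2.
  ⇒ x = -4 - 2*sqrt(3) ≈ -7.4641, -4 + 2*sqrt(3) ≈ -0.5359

f''(x) = -48/(x^3 + 12*x^2 + 48*x + 64)
Second-derivative test at each critical point:
  f''(-7.4641) = 1.1547 > 0 → local minimum
  f''(-0.5359) = -1.1547 < 0 → local maximum

Critical points: x = -4 - 2*sqrt(3) ≈ -7.4641 (local minimum); x = -4 + 2*sqrt(3) ≈ -0.5359 (local maximum)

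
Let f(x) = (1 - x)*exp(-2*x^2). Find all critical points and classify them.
f'(x) = (4*x*(x - 1) - 1)*exp(-2*x^2)

Solve f'(x) = 0:
  f'(x) = (4*x^2 - 4*x - 1)·exp(-2*x^2) and exp(-2*x^2) > 0 for every x, so f'(x) = 0 ⇔ 4*x^2 - 4*x - 1 = 0.
  4*x^2 - 4*x - 1 = 0 has no rational roots; quadratic formula: x = (4 ± √32)/8.
  ⇒ x = 1/2 - sqrt(2)/2 ≈ -0.2071, 1/2 + sqrt(2)/2 ≈ 1.2071

f''(x) = 4*(4*x^2*(1 - x) + 3*x - 1)*exp(-2*x^2)
Second-derivative test at each critical point:
  f''(-0.2071) = -5.1918 < 0 → local maximum
  f''(1.2071) = 0.3069 > 0 → local minimum

Critical points: x = 1/2 - sqrt(2)/2 ≈ -0.2071 (local maximum); x = 1/2 + sqrt(2)/2 ≈ 1.2071 (local minimum)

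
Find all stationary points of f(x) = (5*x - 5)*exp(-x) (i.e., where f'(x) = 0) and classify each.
f'(x) = 5*(2 - x)*exp(-x)

Solve f'(x) = 0:
  f'(x) = (10 - 5*x)·exp(-x) and exp(-x) > 0 for every x, so f'(x) = 0 ⇔ 10 - 5*x = 0.
  Factor: 10 - 5*x = -5*(x - 2) = 0.
  ⇒ x = 2

f''(x) = 5*(x - 3)*exp(-x)
Second-derivative test at each critical point:
  f''(2) = -0.6767 < 0 → local maximum

Critical points: x = 2 (local maximum)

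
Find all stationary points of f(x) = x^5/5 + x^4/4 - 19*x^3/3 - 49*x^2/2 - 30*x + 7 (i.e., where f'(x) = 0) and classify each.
f'(x) = x^4 + x^3 - 19*x^2 - 49*x - 30

Solve f'(x) = 0:
  Factor: x^4 + x^3 - 19*x^2 - 49*x - 30 = (x - 5)*(x + 1)*(x + 2)*(x + 3) = 0.
  ⇒ x = -3, -2, -1, 5

f''(x) = 4*x^3 + 3*x^2 - 38*x - 49
Second-derivative test at each critical point:
  f''(-3) = -16 < 0 → local maximum
  f''(-2) = 7 > 0 → local minimum
  f''(-1) = -12 < 0 → local maximum
  f''(5) = 336 > 0 → local minimum

Critical points: x = -3 (local maximum); x = -2 (local minimum); x = -1 (local maximum); x = 5 (local minimum)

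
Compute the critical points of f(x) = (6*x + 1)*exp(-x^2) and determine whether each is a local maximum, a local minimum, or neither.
f'(x) = 2*(-x*(6*x + 1) + 3)*exp(-x^2)

Solve f'(x) = 0:
  f'(x) = (-12*x^2 - 2*x + 6)·exp(-x^2) and exp(-x^2) > 0 for every x, so f'(x) = 0 ⇔ -12*x^2 - 2*x + 6 = 0.
  Factor: -12*x^2 - 2*x + 6 = -2*(6*x^2 + x - 3); 6*x^2 + x - 3 = 0 has no rational roots; quadratic formula: x = (-1 ± √73)/12.
  ⇒ x = -sqrt(73)/12 - 1/12 ≈ -0.7953, -1/12 + sqrt(73)/12 ≈ 0.6287

f''(x) = 2*(2*x^2*(6*x + 1) - 18*x - 1)*exp(-x^2)
Second-derivative test at each critical point:
  f''(-0.7953) = 9.0777 > 0 → local minimum
  f''(0.6287) = -11.5093 < 0 → local maximum

Critical points: x = -sqrt(73)/12 - 1/12 ≈ -0.7953 (local minimum); x = -1/12 + sqrt(73)/12 ≈ 0.6287 (local maximum)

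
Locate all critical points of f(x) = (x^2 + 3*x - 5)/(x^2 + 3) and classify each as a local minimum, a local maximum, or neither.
f'(x) = (-3*x^2 + 16*x + 9)/(x^4 + 6*x^2 + 9)

Solve f'(x) = 0:
  f'(x) = -(3*x^2 - 16*x - 9)/(x^2 + 3)^2; the denominator is positive wherever f is defined, so f'(x) = 0 ⇔ -3*x^2 + 16*x + 9 = 0.
  3*x^2 - 16*x - 9 = 0 has no rational roots; quadratic formula: x = (16 ± √364)/6.
  ⇒ x = 8/3 - sqrt(91)/3 ≈ -0.5131, 8/3 + sqrt(91)/3 ≈ 5.8465

f''(x) = 6*(x^3 - 8*x^2 - 9*x + 8)/(x^6 + 9*x^4 + 27*x^2 + 27)
Second-derivative test at each critical point:
  f''(-0.5131) = 1.7916 > 0 → local minimum
  f''(5.8465) = -0.0138 < 0 → local maximum

Critical points: x = 8/3 - sqrt(91)/3 ≈ -0.5131 (local minimum); x = 8/3 + sqrt(91)/3 ≈ 5.8465 (local maximum)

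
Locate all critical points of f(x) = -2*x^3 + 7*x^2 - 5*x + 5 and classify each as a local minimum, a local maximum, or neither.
f'(x) = -6*x^2 + 14*x - 5

Solve f'(x) = 0:
  6*x^2 - 14*x + 5 = 0 has no rational roots; quadratic formula: x = (14 ± √76)/12.
  ⇒ x = 7/6 - sqrt(19)/6 ≈ 0.4402, sqrt(19)/6 + 7/6 ≈ 1.8931

f''(x) = 14 - 12*x
Second-derivative test at each critical point:
  f''(0.4402) = 8.7178 > 0 → local minimum
  f''(1.8931) = -8.7178 < 0 → local maximum

Critical points: x = 7/6 - sqrt(19)/6 ≈ 0.4402 (local minimum); x = sqrt(19)/6 + 7/6 ≈ 1.8931 (local maximum)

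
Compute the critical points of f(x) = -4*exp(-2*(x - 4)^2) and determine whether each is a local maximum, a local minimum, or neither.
f'(x) = 16*(x - 4)*exp(-2*(x - 4)^2)

Solve f'(x) = 0:
  f'(x) = (16*x - 64)·exp(-2*(x - 4)^2) and exp(-2*(x - 4)^2) > 0 for every x, so f'(x) = 0 ⇔ 16*x - 64 = 0.
  Factor: 16*x - 64 = 16*(x - 4) = 0.
  ⇒ x = 4

f''(x) = 16*(1 - 4*(x - 4)^2)*exp(-2*(x - 4)^2)
Second-derivative test at each critical point:
  f''(4) = 16 > 0 → local minimum

Critical points: x = 4 (local minimum)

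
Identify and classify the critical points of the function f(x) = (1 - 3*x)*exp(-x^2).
f'(x) = (2*x*(3*x - 1) - 3)*exp(-x^2)

Solve f'(x) = 0:
  f'(x) = (6*x^2 - 2*x - 3)·exp(-x^2) and exp(-x^2) > 0 for every x, so f'(x) = 0 ⇔ 6*x^2 - 2*x - 3 = 0.
  6*x^2 - 2*x - 3 = 0 has no rational roots; quadratic formula: x = (2 ± √76)/12.
  ⇒ x = 1/6 - sqrt(19)/6 ≈ -0.5598, 1/6 + sqrt(19)/6 ≈ 0.8931

f''(x) = 2*(2*x^2*(1 - 3*x) + 9*x - 1)*exp(-x^2)
Second-derivative test at each critical point:
  f''(-0.5598) = -6.3724 < 0 → local maximum
  f''(0.8931) = 3.9261 > 0 → local minimum

Critical points: x = 1/6 - sqrt(19)/6 ≈ -0.5598 (local maximum); x = 1/6 + sqrt(19)/6 ≈ 0.8931 (local minimum)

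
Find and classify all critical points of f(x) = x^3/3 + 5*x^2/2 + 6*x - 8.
f'(x) = x^2 + 5*x + 6

Solve f'(x) = 0:
  Factor: x^2 + 5*x + 6 = (x + 2)*(x + 3) = 0.
  ⇒ x = -3, -2

f''(x) = 2*x + 5
Second-derivative test at each critical point:
  f''(-3) = -1 < 0 → local maximum
  f''(-2) = 1 > 0 → local minimum

Critical points: x = -3 (local maximum); x = -2 (local minimum)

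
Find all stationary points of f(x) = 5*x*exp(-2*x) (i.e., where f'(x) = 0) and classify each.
f'(x) = 5*(1 - 2*x)*exp(-2*x)

Solve f'(x) = 0:
  f'(x) = (5 - 10*x)·exp(-2*x) and exp(-2*x) > 0 for every x, so f'(x) = 0 ⇔ 5 - 10*x = 0.
  Factor: 5 - 10*x = -5*(2*x - 1) = 0.
  ⇒ x = 1/2

f''(x) = 20*(x - 1)*exp(-2*x)
Second-derivative test at each critical point:
  f''(1/2) = -3.6788 < 0 → local maximum

Critical points: x = 1/2 (local maximum)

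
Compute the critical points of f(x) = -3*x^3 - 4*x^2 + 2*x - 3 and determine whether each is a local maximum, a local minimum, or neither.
f'(x) = -9*x^2 - 8*x + 2

Solve f'(x) = 0:
  9*x^2 + 8*x - 2 = 0 has no rational roots; quadratic formula: x = (-8 ± √136)/18.
  ⇒ x = -sqrt(34)/9 - 4/9 ≈ -1.0923, -4/9 + sqrt(34)/9 ≈ 0.2034

f''(x) = -18*x - 8
Second-derivative test at each critical point:
  f''(-1.0923) = 11.6619 > 0 → local minimum
  f''(0.2034) = -11.6619 < 0 → local maximum

Critical points: x = -sqrt(34)/9 - 4/9 ≈ -1.0923 (local minimum); x = -4/9 + sqrt(34)/9 ≈ 0.2034 (local maximum)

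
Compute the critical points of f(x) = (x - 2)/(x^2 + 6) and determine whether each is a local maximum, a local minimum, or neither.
f'(x) = (x^2 - 2*x*(x - 2) + 6)/(x^2 + 6)^2

Solve f'(x) = 0:
  f'(x) = -(x^2 - 4*x - 6)/(x^2 + 6)^2; the denominator is positive wherever f is defined, so f'(x) = 0 ⇔ -x^2 + 4*x + 6 = 0.
  x^2 - 4*x - 6 = 0 has no rational roots; quadratic formula: x = (4 ± √40)/2.
  ⇒ x = 2 - sqrt(10) ≈ -1.1623, 2 + sqrt(10) ≈ 5.1623

f''(x) = 2*(4*x^2*(x - 2) + (2 - 3*x)*(x^2 + 6))/(x^2 + 6)^3
Second-derivative test at each critical point:
  f''(-1.1623) = 0.1170 > 0 → local minimum
  f''(5.1623) = -0.0059 < 0 → local maximum

Critical points: x = 2 - sqrt(10) ≈ -1.1623 (local minimum); x = 2 + sqrt(10) ≈ 5.1623 (local maximum)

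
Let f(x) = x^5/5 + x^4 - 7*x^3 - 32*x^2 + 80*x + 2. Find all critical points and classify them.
f'(x) = x^4 + 4*x^3 - 21*x^2 - 64*x + 80

Solve f'(x) = 0:
  Factor: x^4 + 4*x^3 - 21*x^2 - 64*x + 80 = (x - 4)*(x - 1)*(x + 4)*(x + 5) = 0.
  ⇒ x = -5, -4, 1, 4

f''(x) = 4*x^3 + 12*x^2 - 42*x - 64
Second-derivative test at each critical point:
  f''(-5) = -54 < 0 → local maximum
  f''(-4) = 40 > 0 → local minimum
  f''(1) = -90 < 0 → local maximum
  f''(4) = 216 > 0 → local minimum

Critical points: x = -5 (local maximum); x = -4 (local minimum); x = 1 (local maximum); x = 4 (local minimum)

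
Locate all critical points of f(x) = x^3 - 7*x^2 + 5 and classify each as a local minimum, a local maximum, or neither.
f'(x) = x*(3*x - 14)

Solve f'(x) = 0:
  Factor: 3*x^2 - 14*x = x*(3*x - 14) = 0.
  ⇒ x = 0, 14/3

f''(x) = 6*x - 14
Second-derivative test at each critical point:
  f''(0) = -14 < 0 → local maximum
  f''(14/3) = 14 > 0 → local minimum

Critical points: x = 0 (local maximum); x = 14/3 (local minimum)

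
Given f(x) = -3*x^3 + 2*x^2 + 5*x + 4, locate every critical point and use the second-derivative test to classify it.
f'(x) = -9*x^2 + 4*x + 5

Solve f'(x) = 0:
  Factor: -9*x^2 + 4*x + 5 = -(x - 1)*(9*x + 5) = 0.
  ⇒ x = -5/9, 1

f''(x) = 4 - 18*x
Second-derivative test at each critical point:
  f''(-5/9) = 14 > 0 → local minimum
  f''(1) = -14 < 0 → local maximum

Critical points: x = -5/9 (local minimum); x = 1 (local maximum)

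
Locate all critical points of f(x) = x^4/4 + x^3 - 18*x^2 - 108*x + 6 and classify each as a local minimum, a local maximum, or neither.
f'(x) = x^3 + 3*x^2 - 36*x - 108

Solve f'(x) = 0:
  Factor: x^3 + 3*x^2 - 36*x - 108 = (x - 6)*(x + 3)*(x + 6) = 0.
  ⇒ x = -6, -3, 6

f''(x) = 3*x^2 + 6*x - 36
Second-derivative test at each critical point:
  f''(-6) = 36 > 0 → local minimum
  f''(-3) = -27 < 0 → local maximum
  f''(6) = 108 > 0 → local minimum

Critical points: x = -6 (local minimum); x = -3 (local maximum); x = 6 (local minimum)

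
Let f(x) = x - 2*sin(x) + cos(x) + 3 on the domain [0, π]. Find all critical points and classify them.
f'(x) = -sin(x) - 2*cos(x) + 1

Solve f'(x) = 0 on [0, π]:
  f'(x) = 0 ⇔ -sin(x) - 2*cos(x) = -1. Write the left side as R·cos(x + φ) with R = √((-2)² + 1²) = sqrt(5), cos φ = -2*sqrt(5)/5, sin φ = sqrt(5)/5; then cos(x + φ) = -sqrt(5)/5. Solve for x and keep the solutions lying in [0, π].
  ⇒ x = pi/2 ≈ 1.5708

f''(x) = 2*sin(x) - cos(x)
Second-derivative test at each critical point:
  f''(1.5708) = 2 > 0 → local minimum

Critical points: x = pi/2 ≈ 1.5708 (local minimum)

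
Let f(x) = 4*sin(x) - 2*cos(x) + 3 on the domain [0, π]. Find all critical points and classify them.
f'(x) = 2*sin(x) + 4*cos(x)

Solve f'(x) = 0 on [0, π]:
  f'(x) = 0 ⇔ 4*cos(x) = -2*sin(x) ⇔ tan(x) = -2, i.e. x = arctan(-2) + nπ; keep the solutions lying in [0, π].
  ⇒ x = pi - atan(2) ≈ 2.0344

f''(x) = -4*sin(x) + 2*cos(x)
Second-derivative test at each critical point:
  f''(2.0344) = -4.4721 < 0 → local maximum

Critical points: x = pi - atan(2) ≈ 2.0344 (local maximum)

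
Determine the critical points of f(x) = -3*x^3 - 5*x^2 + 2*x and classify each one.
f'(x) = -9*x^2 - 10*x + 2

Solve f'(x) = 0:
  9*x^2 + 10*x - 2 = 0 has no rational roots; quadratic formula: x = (-10 ± √172)/18.
  ⇒ x = -sqrt(43)/9 - 5/9 ≈ -1.2842, -5/9 + sqrt(43)/9 ≈ 0.1730

f''(x) = -18*x - 10
Second-derivative test at each critical point:
  f''(-1.2842) = 13.1149 > 0 → local minimum
  f''(0.1730) = -13.1149 < 0 → local maximum

Critical points: x = -sqrt(43)/9 - 5/9 ≈ -1.2842 (local minimum); x = -5/9 + sqrt(43)/9 ≈ 0.1730 (local maximum)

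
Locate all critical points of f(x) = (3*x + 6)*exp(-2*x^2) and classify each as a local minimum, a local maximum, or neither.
f'(x) = 3*(-4*x*(x + 2) + 1)*exp(-2*x^2)

Solve f'(x) = 0:
  f'(x) = (-12*x^2 - 24*x + 3)·exp(-2*x^2) and exp(-2*x^2) > 0 for every x, so f'(x) = 0 ⇔ -12*x^2 - 24*x + 3 = 0.
  Factor: -12*x^2 - 24*x + 3 = -3*(4*x^2 + 8*x - 1); 4*x^2 + 8*x - 1 = 0 has no rational roots; quadratic formula: x = (-8 ± √80)/8.
  ⇒ x = -sqrt(5)/2 - 1 ≈ -2.1180, -1 + sqrt(5)/2 ≈ 0.1180

f''(x) = 12*(4*x^2*(x + 2) - 3*x - 2)*exp(-2*x^2)
Second-derivative test at each critical point:
  f''(-2.1180) = 0.0034 > 0 → local minimum
  f''(0.1180) = -26.0955 < 0 → local maximum

Critical points: x = -sqrt(5)/2 - 1 ≈ -2.1180 (local minimum); x = -1 + sqrt(5)/2 ≈ 0.1180 (local maximum)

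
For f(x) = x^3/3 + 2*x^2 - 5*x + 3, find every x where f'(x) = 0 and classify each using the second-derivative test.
f'(x) = x^2 + 4*x - 5

Solve f'(x) = 0:
  Factor: x^2 + 4*x - 5 = (x - 1)*(x + 5) = 0.
  ⇒ x = -5, 1

f''(x) = 2*x + 4
Second-derivative test at each critical point:
  f''(-5) = -6 < 0 → local maximum
  f''(1) = 6 > 0 → local minimum

Critical points: x = -5 (local maximum); x = 1 (local minimum)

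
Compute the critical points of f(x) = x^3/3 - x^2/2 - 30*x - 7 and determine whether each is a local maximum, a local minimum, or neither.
f'(x) = x^2 - x - 30

Solve f'(x) = 0:
  Factor: x^2 - x - 30 = (x - 6)*(x + 5) = 0.
  ⇒ x = -5, 6

f''(x) = 2*x - 1
Second-derivative test at each critical point:
  f''(-5) = -11 < 0 → local maximum
  f''(6) = 11 > 0 → local minimum

Critical points: x = -5 (local maximum); x = 6 (local minimum)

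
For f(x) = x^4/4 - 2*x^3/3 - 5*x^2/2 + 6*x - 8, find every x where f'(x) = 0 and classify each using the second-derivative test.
f'(x) = x^3 - 2*x^2 - 5*x + 6

Solve f'(x) = 0:
  Factor: x^3 - 2*x^2 - 5*x + 6 = (x - 3)*(x - 1)*(x + 2) = 0.
  ⇒ x = -2, 1, 3

f''(x) = 3*x^2 - 4*x - 5
Second-derivative test at each critical point:
  f''(-2) = 15 > 0 → local minimum
  f''(1) = -6 < 0 → local maximum
  f''(3) = 10 > 0 → local minimum

Critical points: x = -2 (local minimum); x = 1 (local maximum); x = 3 (local minimum)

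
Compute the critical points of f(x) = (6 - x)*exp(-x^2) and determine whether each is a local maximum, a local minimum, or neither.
f'(x) = (2*x*(x - 6) - 1)*exp(-x^2)

Solve f'(x) = 0:
  f'(x) = (2*x^2 - 12*x - 1)·exp(-x^2) and exp(-x^2) > 0 for every x, so f'(x) = 0 ⇔ 2*x^2 - 12*x - 1 = 0.
  2*x^2 - 12*x - 1 = 0 has no rational roots; quadratic formula: x = (12 ± √152)/4.
  ⇒ x = 3 - sqrt(38)/2 ≈ -0.0822, 3 + sqrt(38)/2 ≈ 6.0822

f''(x) = 2*(2*x^2*(6 - x) + 3*x - 6)*exp(-x^2)
Second-derivative test at each critical point:
  f''(-0.0822) = -12.2458 < 0 → local maximum
  f''(6.0822) = 1.059e-15 > 0 → local minimum

Critical points: x = 3 - sqrt(38)/2 ≈ -0.0822 (local maximum); x = 3 + sqrt(38)/2 ≈ 6.0822 (local minimum)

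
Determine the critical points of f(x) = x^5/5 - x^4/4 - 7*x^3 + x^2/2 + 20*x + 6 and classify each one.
f'(x) = x^4 - x^3 - 21*x^2 + x + 20

Solve f'(x) = 0:
  Factor: x^4 - x^3 - 21*x^2 + x + 20 = (x - 5)*(x - 1)*(x + 1)*(x + 4) = 0.
  ⇒ x = -4, -1, 1, 5

f''(x) = 4*x^3 - 3*x^2 - 42*x + 1
Second-derivative test at each critical point:
  f''(-4) = -135 < 0 → local maximum
  f''(-1) = 36 > 0 → local minimum
  f''(1) = -40 < 0 → local maximum
  f''(5) = 216 > 0 → local minimum

Critical points: x = -4 (local maximum); x = -1 (local minimum); x = 1 (local maximum); x = 5 (local minimum)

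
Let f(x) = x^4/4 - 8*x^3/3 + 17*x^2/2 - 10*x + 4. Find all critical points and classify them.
f'(x) = x^3 - 8*x^2 + 17*x - 10

Solve f'(x) = 0:
  Factor: x^3 - 8*x^2 + 17*x - 10 = (x - 5)*(x - 2)*(x - 1) = 0.
  ⇒ x = 1, 2, 5

f''(x) = 3*x^2 - 16*x + 17
Second-derivative test at each critical point:
  f''(1) = 4 > 0 → local minimum
  f''(2) = -3 < 0 → local maximum
  f''(5) = 12 > 0 → local minimum

Critical points: x = 1 (local minimum); x = 2 (local maximum); x = 5 (local minimum)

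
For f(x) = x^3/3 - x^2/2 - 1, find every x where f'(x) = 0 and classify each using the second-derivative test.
f'(x) = x*(x - 1)

Solve f'(x) = 0:
  Factor: x^2 - x = x*(x - 1) = 0.
  ⇒ x = 0, 1

f''(x) = 2*x - 1
Second-derivative test at each critical point:
  f''(0) = -1 < 0 → local maximum
  f''(1) = 1 > 0 → local minimum

Critical points: x = 0 (local maximum); x = 1 (local minimum)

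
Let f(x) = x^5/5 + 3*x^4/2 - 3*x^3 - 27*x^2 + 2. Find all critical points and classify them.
f'(x) = x*(x^3 + 6*x^2 - 9*x - 54)

Solve f'(x) = 0:
  Factor: x^4 + 6*x^3 - 9*x^2 - 54*x = x*(x - 3)*(x + 3)*(x + 6) = 0.
  ⇒ x = -6, -3, 0, 3

f''(x) = 4*x^3 + 18*x^2 - 18*x - 54
Second-derivative test at each critical point:
  f''(-6) = -162 < 0 → local maximum
  f''(-3) = 54 > 0 → local minimum
  f''(0) = -54 < 0 → local maximum
  f''(3) = 162 > 0 → local minimum

Critical points: x = -6 (local maximum); x = -3 (local minimum); x = 0 (local maximum); x = 3 (local minimum)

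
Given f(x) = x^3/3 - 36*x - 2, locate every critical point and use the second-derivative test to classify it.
f'(x) = x^2 - 36

Solve f'(x) = 0:
  Factor: x^2 - 36 = (x - 6)*(x + 6) = 0.
  ⇒ x = -6, 6

f''(x) = 2*x
Second-derivative test at each critical point:
  f''(-6) = -12 < 0 → local maximum
  f''(6) = 12 > 0 → local minimum

Critical points: x = -6 (local maximum); x = 6 (local minimum)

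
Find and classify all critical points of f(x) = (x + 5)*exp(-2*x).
f'(x) = (-2*x - 9)*exp(-2*x)

Solve f'(x) = 0:
  f'(x) = (-2*x - 9)·exp(-2*x) and exp(-2*x) > 0 for every x, so f'(x) = 0 ⇔ -2*x - 9 = 0.
  -2*x - 9 = 0.
  ⇒ x = -9/2

f''(x) = 4*(x + 4)*exp(-2*x)
Second-derivative test at each critical point:
  f''(-9/2) = -16206.1679 < 0 → local maximum

Critical points: x = -9/2 (local maximum)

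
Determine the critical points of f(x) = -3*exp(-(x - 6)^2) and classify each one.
f'(x) = 6*(x - 6)*exp(-(x - 6)^2)

Solve f'(x) = 0:
  f'(x) = (6*x - 36)·exp(-(x - 6)^2) and exp(-(x - 6)^2) > 0 for every x, so f'(x) = 0 ⇔ 6*x - 36 = 0.
  Factor: 6*x - 36 = 6*(x - 6) = 0.
  ⇒ x = 6

f''(x) = 6*(1 - 2*(x - 6)^2)*exp(-(x - 6)^2)
Second-derivative test at each critical point:
  f''(6) = 6 > 0 → local minimum

Critical points: x = 6 (local minimum)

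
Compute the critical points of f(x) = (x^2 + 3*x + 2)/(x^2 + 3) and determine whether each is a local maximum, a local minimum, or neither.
f'(x) = (-3*x^2 + 2*x + 9)/(x^4 + 6*x^2 + 9)

Solve f'(x) = 0:
  f'(x) = -(3*x^2 - 2*x - 9)/(x^2 + 3)^2; the denominator is positive wherever f is defined, so f'(x) = 0 ⇔ -3*x^2 + 2*x + 9 = 0.
  3*x^2 - 2*x - 9 = 0 has no rational roots; quadratic formula: x = (2 ± √112)/6.
  ⇒ x = 1/3 - 2*sqrt(7)/3 ≈ -1.4305, 1/3 + 2*sqrt(7)/3 ≈ 2.0972

f''(x) = 6*(x^3 - x^2 - 9*x + 1)/(x^6 + 9*x^4 + 27*x^2 + 27)
Second-derivative test at each critical point:
  f''(-1.4305) = 0.4156 > 0 → local minimum
  f''(2.0972) = -0.1934 < 0 → local maximum

Critical points: x = 1/3 - 2*sqrt(7)/3 ≈ -1.4305 (local minimum); x = 1/3 + 2*sqrt(7)/3 ≈ 2.0972 (local maximum)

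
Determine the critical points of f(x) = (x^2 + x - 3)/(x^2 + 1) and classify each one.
f'(x) = (-x^2 + 8*x + 1)/(x^4 + 2*x^2 + 1)

Solve f'(x) = 0:
  f'(x) = -(x^2 - 8*x - 1)/(x^2 + 1)^2; the denominator is positive wherever f is defined, so f'(x) = 0 ⇔ -x^2 + 8*x + 1 = 0.
  x^2 - 8*x - 1 = 0 has no rational roots; quadratic formula: x = (8 ± √68)/2.
  ⇒ x = 4 - sqrt(17) ≈ -0.1231, 4 + sqrt(17) ≈ 8.1231

f''(x) = 2*(x^3 - 12*x^2 - 3*x + 4)/(x^6 + 3*x^4 + 3*x^2 + 1)
Second-derivative test at each critical point:
  f''(-0.1231) = 8.0018 > 0 → local minimum
  f''(8.1231) = -0.0018 < 0 → local maximum

Critical points: x = 4 - sqrt(17) ≈ -0.1231 (local minimum); x = 4 + sqrt(17) ≈ 8.1231 (local maximum)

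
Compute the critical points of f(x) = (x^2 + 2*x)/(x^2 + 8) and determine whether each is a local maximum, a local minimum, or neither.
f'(x) = 2*(-x^2 + 8*x + 8)/(x^4 + 16*x^2 + 64)

Solve f'(x) = 0:
  f'(x) = -2*(x^2 - 8*x - 8)/(x^2 + 8)^2; the denominator is positive wherever f is defined, so f'(x) = 0 ⇔ -2*x^2 + 16*x + 16 = 0.
  Factor: -2*x^2 + 16*x + 16 = -2*(x^2 - 8*x - 8); x^2 - 8*x - 8 = 0 has no rational roots; quadratic formula: x = (8 ± √96)/2.
  ⇒ x = 4 - 2*sqrt(6) ≈ -0.8990, 4 + 2*sqrt(6) ≈ 8.8990

f''(x) = 4*(x^3 - 12*x^2 - 24*x + 32)/(x^6 + 24*x^4 + 192*x^2 + 512)
Second-derivative test at each critical point:
  f''(-0.8990) = 0.2526 > 0 → local minimum
  f''(8.8990) = -0.0026 < 0 → local maximum

Critical points: x = 4 - 2*sqrt(6) ≈ -0.8990 (local minimum); x = 4 + 2*sqrt(6) ≈ 8.8990 (local maximum)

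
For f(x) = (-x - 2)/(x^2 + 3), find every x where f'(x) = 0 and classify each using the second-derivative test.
f'(x) = (-x^2 + 2*x*(x + 2) - 3)/(x^2 + 3)^2

Solve f'(x) = 0:
  f'(x) = (x^2 + 4*x - 3)/(x^2 + 3)^2; the denominator is positive wherever f is defined, so f'(x) = 0 ⇔ x^2 + 4*x - 3 = 0.
  x^2 + 4*x - 3 = 0 has no rational roots; quadratic formula: x = (-4 ± √28)/2.
  ⇒ x = -sqrt(7) - 2 ≈ -4.6458, -2 + sqrt(7) ≈ 0.6458

f''(x) = 2*(-4*x^2*(x + 2) + (3*x + 2)*(x^2 + 3))/(x^2 + 3)^3
Second-derivative test at each critical point:
  f''(-4.6458) = -0.0088 < 0 → local maximum
  f''(0.6458) = 0.4532 > 0 → local minimum

Critical points: x = -sqrt(7) - 2 ≈ -4.6458 (local maximum); x = -2 + sqrt(7) ≈ 0.6458 (local minimum)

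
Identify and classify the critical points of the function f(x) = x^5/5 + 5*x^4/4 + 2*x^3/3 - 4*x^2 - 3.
f'(x) = x*(x^3 + 5*x^2 + 2*x - 8)

Solve f'(x) = 0:
  Factor: x^4 + 5*x^3 + 2*x^2 - 8*x = x*(x - 1)*(x + 2)*(x + 4) = 0.
  ⇒ x = -4, -2, 0, 1

f''(x) = 4*x^3 + 15*x^2 + 4*x - 8
Second-derivative test at each critical point:
  f''(-4) = -40 < 0 → local maximum
  f''(-2) = 12 > 0 → local minimum
  f''(0) = -8 < 0 → local maximum
  f''(1) = 15 > 0 → local minimum

Critical points: x = -4 (local maximum); x = -2 (local minimum); x = 0 (local maximum); x = 1 (local minimum)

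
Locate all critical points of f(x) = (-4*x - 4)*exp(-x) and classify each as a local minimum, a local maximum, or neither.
f'(x) = 4*x*exp(-x)

Solve f'(x) = 0:
  f'(x) = (4*x)·exp(-x) and exp(-x) > 0 for every x, so f'(x) = 0 ⇔ 4*x = 0.
  4*x = 0.
  ⇒ x = 0

f''(x) = 4*(1 - x)*exp(-x)
Second-derivative test at each critical point:
  f''(0) = 4 > 0 → local minimum

Critical points: x = 0 (local minimum)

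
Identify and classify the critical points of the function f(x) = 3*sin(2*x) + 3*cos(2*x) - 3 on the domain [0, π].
f'(x) = 6*sqrt(2)*cos(2*x + pi/4)

Solve f'(x) = 0 on [0, π]:
  f'(x) = 0 ⇔ 3*cos(2*x) = 3*sin(2*x) ⇔ tan(2*x) = 1, i.e. 2*x = arctan(1) + nπ; keep the solutions lying in [0, π].
  ⇒ x = pi/8 ≈ 0.3927, 5*pi/8 ≈ 1.9635

f''(x) = -12*sqrt(2)*sin(2*x + pi/4)
Second-derivative test at each critical point:
  f''(0.3927) = -16.9706 < 0 → local maximum
  f''(1.9635) = 16.9706 > 0 → local minimum

Critical points: x = pi/8 ≈ 0.3927 (local maximum); x = 5*pi/8 ≈ 1.9635 (local minimum)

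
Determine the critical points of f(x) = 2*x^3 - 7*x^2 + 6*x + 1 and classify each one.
f'(x) = 6*x^2 - 14*x + 6

Solve f'(x) = 0:
  Factor: 6*x^2 - 14*x + 6 = 2*(3*x^2 - 7*x + 3); 3*x^2 - 7*x + 3 = 0 has no rational roots; quadratic formula: x = (7 ± √13)/6.
  ⇒ x = 7/6 - sqrt(13)/6 ≈ 0.5657, sqrt(13)/6 + 7/6 ≈ 1.7676

f''(x) = 12*x - 14
Second-derivative test at each critical point:
  f''(0.5657) = -7.2111 < 0 → local maximum
  f''(1.7676) = 7.2111 > 0 → local minimum

Critical points: x = 7/6 - sqrt(13)/6 ≈ 0.5657 (local maximum); x = sqrt(13)/6 + 7/6 ≈ 1.7676 (local minimum)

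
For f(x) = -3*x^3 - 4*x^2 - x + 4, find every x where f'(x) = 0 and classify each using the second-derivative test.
f'(x) = -9*x^2 - 8*x - 1

Solve f'(x) = 0:
  9*x^2 + 8*x + 1 = 0 has no rational roots; quadratic formula: x = (-8 ± √28)/18.
  ⇒ x = -4/9 - sqrt(7)/9 ≈ -0.7384, -4/9 + sqrt(7)/9 ≈ -0.1505

f''(x) = -18*x - 8
Second-derivative test at each critical point:
  f''(-0.7384) = 5.2915 > 0 → local minimum
  f''(-0.1505) = -5.2915 < 0 → local maximum

Critical points: x = -4/9 - sqrt(7)/9 ≈ -0.7384 (local minimum); x = -4/9 + sqrt(7)/9 ≈ -0.1505 (local maximum)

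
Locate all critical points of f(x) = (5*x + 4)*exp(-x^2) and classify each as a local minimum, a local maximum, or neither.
f'(x) = (-2*x*(5*x + 4) + 5)*exp(-x^2)

Solve f'(x) = 0:
  f'(x) = (-10*x^2 - 8*x + 5)·exp(-x^2) and exp(-x^2) > 0 for every x, so f'(x) = 0 ⇔ -10*x^2 - 8*x + 5 = 0.
  10*x^2 + 8*x - 5 = 0 has no rational roots; quadratic formula: x = (-8 ± √264)/20.
  ⇒ x = -sqrt(66)/10 - 2/5 ≈ -1.2124, -2/5 + sqrt(66)/10 ≈ 0.4124

f''(x) = 2*(2*x^2*(5*x + 4) - 15*x - 4)*exp(-x^2)
Second-derivative test at each critical point:
  f''(-1.2124) = 3.7361 > 0 → local minimum
  f''(0.4124) = -13.7069 < 0 → local maximum

Critical points: x = -sqrt(66)/10 - 2/5 ≈ -1.2124 (local minimum); x = -2/5 + sqrt(66)/10 ≈ 0.4124 (local maximum)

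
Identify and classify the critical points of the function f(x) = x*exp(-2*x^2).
f'(x) = (1 - 4*x^2)*exp(-2*x^2)

Solve f'(x) = 0:
  f'(x) = (1 - 4*x^2)·exp(-2*x^2) and exp(-2*x^2) > 0 for every x, so f'(x) = 0 ⇔ 1 - 4*x^2 = 0.
  Factor: 1 - 4*x^2 = -(2*x - 1)*(2*x + 1) = 0.
  ⇒ x = -1/2, 1/2

f''(x) = (16*x^3 - 12*x)*exp(-2*x^2)
Second-derivative test at each critical point:
  f''(-1/2) = 2.4261 > 0 → local minimum
  f''(1/2) = -2.4261 < 0 → local maximum

Critical points: x = -1/2 (local minimum); x = 1/2 (local maximum)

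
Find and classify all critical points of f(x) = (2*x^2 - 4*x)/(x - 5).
f'(x) = 2*(x^2 - 10*x + 10)/(x^2 - 10*x + 25)

Solve f'(x) = 0:
  f'(x) = 2*(x^2 - 10*x + 10)/(x - 5)^2; the denominator is positive wherever f is defined, so f'(x) = 0 ⇔ 2*x^2 - 20*x + 20 = 0.
  Factor: 2*x^2 - 20*x + 20 = 2*(x^2 - 10*x + 10); x^2 - 10*x + 10 = 0 has no rational roots; quadratic formula: x = (10 ± √60)/2.
  ⇒ x = 5 - sqrt(15) ≈ 1.1270, sqrt(15) + 5 ≈ 8.8730

f''(x) = 60/(x^3 - 15*x^2 + 75*x - 125)
Second-derivative test at each critical point:
  f''(1.1270) = -1.0328 < 0 → local maximum
  f''(8.8730) = 1.0328 > 0 → local minimum

Critical points: x = 5 - sqrt(15) ≈ 1.1270 (local maximum); x = sqrt(15) + 5 ≈ 8.8730 (local minimum)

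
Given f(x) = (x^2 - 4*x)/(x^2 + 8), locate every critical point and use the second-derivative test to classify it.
f'(x) = 4*(x^2 + 4*x - 8)/(x^4 + 16*x^2 + 64)

Solve f'(x) = 0:
  f'(x) = 4*(x^2 + 4*x - 8)/(x^2 + 8)^2; the denominator is positive wherever f is defined, so f'(x) = 0 ⇔ 4*x^2 + 16*x - 32 = 0.
  Factor: 4*x^2 + 16*x - 32 = 4*(x^2 + 4*x - 8); x^2 + 4*x - 8 = 0 has no rational roots; quadratic formula: x = (-4 ± √48)/2.
  ⇒ x = -2*sqrt(3) - 2 ≈ -5.4641, -2 + 2*sqrt(3) ≈ 1.4641

f''(x) = 8*(-x^3 - 6*x^2 + 24*x + 16)/(x^6 + 24*x^4 + 192*x^2 + 512)
Second-derivative test at each critical point:
  f''(-5.4641) = -0.0193 < 0 → local maximum
  f''(1.4641) = 0.2693 > 0 → local minimum

Critical points: x = -2*sqrt(3) - 2 ≈ -5.4641 (local maximum); x = -2 + 2*sqrt(3) ≈ 1.4641 (local minimum)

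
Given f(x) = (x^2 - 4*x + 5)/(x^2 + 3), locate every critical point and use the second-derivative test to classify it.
f'(x) = 4*(x^2 - x - 3)/(x^4 + 6*x^2 + 9)

Solve f'(x) = 0:
  f'(x) = 4*(x^2 - x - 3)/(x^2 + 3)^2; the denominator is positive wherever f is defined, so f'(x) = 0 ⇔ 4*x^2 - 4*x - 12 = 0.
  Factor: 4*x^2 - 4*x - 12 = 4*(x^2 - x - 3); x^2 - x - 3 = 0 has no rational roots; quadratic formula: x = (1 ± √13)/2.
  ⇒ x = 1/2 - sqrt(13)/2 ≈ -1.3028, 1/2 + sqrt(13)/2 ≈ 2.3028

f''(x) = 4*(-2*x^3 + 3*x^2 + 18*x - 3)/(x^6 + 9*x^4 + 27*x^2 + 27)
Second-derivative test at each critical point:
  f''(-1.3028) = -0.6537 < 0 → local maximum
  f''(2.3028) = 0.2092 > 0 → local minimum

Critical points: x = 1/2 - sqrt(13)/2 ≈ -1.3028 (local maximum); x = 1/2 + sqrt(13)/2 ≈ 2.3028 (local minimum)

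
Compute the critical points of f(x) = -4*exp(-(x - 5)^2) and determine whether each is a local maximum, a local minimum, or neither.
f'(x) = 8*(x - 5)*exp(-(x - 5)^2)

Solve f'(x) = 0:
  f'(x) = (8*x - 40)·exp(-(x - 5)^2) and exp(-(x - 5)^2) > 0 for every x, so f'(x) = 0 ⇔ 8*x - 40 = 0.
  Factor: 8*x - 40 = 8*(x - 5) = 0.
  ⇒ x = 5

f''(x) = 8*(1 - 2*(x - 5)^2)*exp(-(x - 5)^2)
Second-derivative test at each critical point:
  f''(5) = 8 > 0 → local minimum

Critical points: x = 5 (local minimum)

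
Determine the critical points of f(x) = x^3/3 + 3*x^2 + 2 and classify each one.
f'(x) = x*(x + 6)

Solve f'(x) = 0:
  Factor: x^2 + 6*x = x*(x + 6) = 0.
  ⇒ x = -6, 0

f''(x) = 2*x + 6
Second-derivative test at each critical point:
  f''(-6) = -6 < 0 → local maximum
  f''(0) = 6 > 0 → local minimum

Critical points: x = -6 (local maximum); x = 0 (local minimum)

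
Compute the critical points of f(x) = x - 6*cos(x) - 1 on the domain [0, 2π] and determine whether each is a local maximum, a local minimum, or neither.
f'(x) = 6*sin(x) + 1

Solve f'(x) = 0 on [0, 2π]:
  f'(x) = 0 ⇔ sin(x) = -1/6, i.e. x = arcsin(-1/6) + 2nπ or x = π − arcsin(-1/6) + 2nπ; keep the solutions lying in [0, 2π].
  ⇒ x = asin(1/6) + pi ≈ 3.3090, -asin(1/6) + 2*pi ≈ 6.1157

f''(x) = 6*cos(x)
Second-derivative test at each critical point:
  f''(3.3090) = -5.9161 < 0 → local maximum
  f''(6.1157) = 5.9161 > 0 → local minimum

Critical points: x = asin(1/6) + pi ≈ 3.3090 (local maximum); x = -asin(1/6) + 2*pi ≈ 6.1157 (local minimum)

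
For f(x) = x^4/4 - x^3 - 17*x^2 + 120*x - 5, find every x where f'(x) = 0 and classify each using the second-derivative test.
f'(x) = x^3 - 3*x^2 - 34*x + 120

Solve f'(x) = 0:
  Factor: x^3 - 3*x^2 - 34*x + 120 = (x - 5)*(x - 4)*(x + 6) = 0.
  ⇒ x = -6, 4, 5

f''(x) = 3*x^2 - 6*x - 34
Second-derivative test at each critical point:
  f''(-6) = 110 > 0 → local minimum
  f''(4) = -10 < 0 → local maximum
  f''(5) = 11 > 0 → local minimum

Critical points: x = -6 (local minimum); x = 4 (local maximum); x = 5 (local minimum)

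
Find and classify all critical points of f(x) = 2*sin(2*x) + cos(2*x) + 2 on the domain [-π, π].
f'(x) = -2*sin(2*x) + 4*cos(2*x)

Solve f'(x) = 0 on [-π, π]:
  f'(x) = 0 ⇔ 2*cos(2*x) = sin(2*x) ⇔ tan(2*x) = 2, i.e. 2*x = arctan(2) + nπ; keep the solutions lying in [-π, π].
  ⇒ x = -pi + atan(2)/2 ≈ -2.5880, -pi/2 + atan(2)/2 ≈ -1.0172, atan(2)/2 ≈ 0.5536, atan(2)/2 + pi/2 ≈ 2.1244

f''(x) = -8*sin(2*x) - 4*cos(2*x)
Second-derivative test at each critical point:
  f''(-2.5880) = -8.9443 < 0 → local maximum
  f''(-1.0172) = 8.9443 > 0 → local minimum
  f''(0.5536) = -8.9443 < 0 → local maximum
  f''(2.1244) = 8.9443 > 0 → local minimum

Critical points: x = -pi + atan(2)/2 ≈ -2.5880 (local maximum); x = -pi/2 + atan(2)/2 ≈ -1.0172 (local minimum); x = atan(2)/2 ≈ 0.5536 (local maximum); x = atan(2)/2 + pi/2 ≈ 2.1244 (local minimum)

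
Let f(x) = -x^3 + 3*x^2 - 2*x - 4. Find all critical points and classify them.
f'(x) = -3*x^2 + 6*x - 2

Solve f'(x) = 0:
  3*x^2 - 6*x + 2 = 0 has no rational roots; quadratic formula: x = (6 ± √12)/6.
  ⇒ x = 1 - sqrt(3)/3 ≈ 0.4226, sqrt(3)/3 + 1 ≈ 1.5774

f''(x) = 6 - 6*x
Second-derivative test at each critical point:
  f''(0.4226) = 3.4641 > 0 → local minimum
  f''(1.5774) = -3.4641 < 0 → local maximum

Critical points: x = 1 - sqrt(3)/3 ≈ 0.4226 (local minimum); x = sqrt(3)/3 + 1 ≈ 1.5774 (local maximum)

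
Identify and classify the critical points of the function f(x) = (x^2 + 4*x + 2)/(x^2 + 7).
f'(x) = 2*(-2*x^2 + 5*x + 14)/(x^4 + 14*x^2 + 49)

Solve f'(x) = 0:
  f'(x) = -2*(2*x^2 - 5*x - 14)/(x^2 + 7)^2; the denominator is positive wherever f is defined, so f'(x) = 0 ⇔ -4*x^2 + 10*x + 28 = 0.
  Factor: -4*x^2 + 10*x + 28 = -2*(2*x^2 - 5*x - 14); 2*x^2 - 5*x - 14 = 0 has no rational roots; quadratic formula: x = (5 ± √137)/4.
  ⇒ x = 5/4 - sqrt(137)/4 ≈ -1.6762, 5/4 + sqrt(137)/4 ≈ 4.1762

f''(x) = 2*(4*x^3 - 15*x^2 - 84*x + 35)/(x^6 + 21*x^4 + 147*x^2 + 343)
Second-derivative test at each critical point:
  f''(-1.6762) = 0.2433 > 0 → local minimum
  f''(4.1762) = -0.0392 < 0 → local maximum

Critical points: x = 5/4 - sqrt(137)/4 ≈ -1.6762 (local minimum); x = 5/4 + sqrt(137)/4 ≈ 4.1762 (local maximum)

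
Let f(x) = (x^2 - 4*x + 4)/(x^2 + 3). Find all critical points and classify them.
f'(x) = 2*(2*x^2 - x - 6)/(x^4 + 6*x^2 + 9)

Solve f'(x) = 0:
  f'(x) = 2*(x - 2)*(2*x + 3)/(x^2 + 3)^2; the denominator is positive wherever f is defined, so f'(x) = 0 ⇔ 4*x^2 - 2*x - 12 = 0.
  Factor: 4*x^2 - 2*x - 12 = 2*(x - 2)*(2*x + 3) = 0.
  ⇒ x = -3/2, 2

f''(x) = 2*(-4*x^3 + 3*x^2 + 36*x - 3)/(x^6 + 9*x^4 + 27*x^2 + 27)
Second-derivative test at each critical point:
  f''(-3/2) = -32/63 < 0 → local maximum
  f''(2) = 2/7 > 0 → local minimum

Critical points: x = -3/2 (local maximum); x = 2 (local minimum)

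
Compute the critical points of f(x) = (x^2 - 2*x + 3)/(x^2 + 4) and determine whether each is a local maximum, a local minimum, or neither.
f'(x) = 2*(x^2 + x - 4)/(x^4 + 8*x^2 + 16)

Solve f'(x) = 0:
  f'(x) = 2*(x^2 + x - 4)/(x^2 + 4)^2; the denominator is positive wherever f is defined, so f'(x) = 0 ⇔ 2*x^2 + 2*x - 8 = 0.
  Factor: 2*x^2 + 2*x - 8 = 2*(x^2 + x - 4); x^2 + x - 4 = 0 has no rational roots; quadratic formula: x = (-1 ± √17)/2.
  ⇒ x = -sqrt(17)/2 - 1/2 ≈ -2.5616, -1/2 + sqrt(17)/2 ≈ 1.5616

f''(x) = 2*(-2*x^3 - 3*x^2 + 24*x + 4)/(x^6 + 12*x^4 + 48*x^2 + 64)
Second-derivative test at each critical point:
  f''(-2.5616) = -0.0739 < 0 → local maximum
  f''(1.5616) = 0.1989 > 0 → local minimum

Critical points: x = -sqrt(17)/2 - 1/2 ≈ -2.5616 (local maximum); x = -1/2 + sqrt(17)/2 ≈ 1.5616 (local minimum)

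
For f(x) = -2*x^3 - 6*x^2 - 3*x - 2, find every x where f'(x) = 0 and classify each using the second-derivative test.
f'(x) = -6*x^2 - 12*x - 3

Solve f'(x) = 0:
  Factor: -6*x^2 - 12*x - 3 = -3*(2*x^2 + 4*x + 1); 2*x^2 + 4*x + 1 = 0 has no rational roots; quadratic formula: x = (-4 ± √8)/4.
  ⇒ x = -1 - sqrt(2)/2 ≈ -1.7071, -1 + sqrt(2)/2 ≈ -0.2929

f''(x) = -12*x - 12
Second-derivative test at each critical point:
  f''(-1.7071) = 8.4853 > 0 → local minimum
  f''(-0.2929) = -8.4853 < 0 → local maximum

Critical points: x = -1 - sqrt(2)/2 ≈ -1.7071 (local minimum); x = -1 + sqrt(2)/2 ≈ -0.2929 (local maximum)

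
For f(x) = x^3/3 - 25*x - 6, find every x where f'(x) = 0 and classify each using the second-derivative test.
f'(x) = x^2 - 25

Solve f'(x) = 0:
  Factor: x^2 - 25 = (x - 5)*(x + 5) = 0.
  ⇒ x = -5, 5

f''(x) = 2*x
Second-derivative test at each critical point:
  f''(-5) = -10 < 0 → local maximum
  f''(5) = 10 > 0 → local minimum

Critical points: x = -5 (local maximum); x = 5 (local minimum)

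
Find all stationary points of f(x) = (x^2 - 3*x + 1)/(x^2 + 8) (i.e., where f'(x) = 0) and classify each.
f'(x) = (3*x^2 + 14*x - 24)/(x^4 + 16*x^2 + 64)

Solve f'(x) = 0:
  f'(x) = (x + 6)*(3*x - 4)/(x^2 + 8)^2; the denominator is positive wherever f is defined, so f'(x) = 0 ⇔ 3*x^2 + 14*x - 24 = 0.
  Factor: 3*x^2 + 14*x - 24 = (x + 6)*(3*x - 4) = 0.
  ⇒ x = -6, 4/3

f''(x) = 2*(-3*x^3 - 21*x^2 + 72*x + 56)/(x^6 + 24*x^4 + 192*x^2 + 512)
Second-derivative test at each critical point:
  f''(-6) = -1/88 < 0 → local maximum
  f''(4/3) = 81/352 > 0 → local minimum

Critical points: x = -6 (local maximum); x = 4/3 (local minimum)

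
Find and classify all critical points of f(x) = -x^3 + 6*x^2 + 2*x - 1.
f'(x) = -3*x^2 + 12*x + 2

Solve f'(x) = 0:
  3*x^2 - 12*x - 2 = 0 has no rational roots; quadratic formula: x = (12 ± √168)/6.
  ⇒ x = 2 - sqrt(42)/3 ≈ -0.1602, 2 + sqrt(42)/3 ≈ 4.1602

f''(x) = 12 - 6*x
Second-derivative test at each critical point:
  f''(-0.1602) = 12.9615 > 0 → local minimum
  f''(4.1602) = -12.9615 < 0 → local maximum

Critical points: x = 2 - sqrt(42)/3 ≈ -0.1602 (local minimum); x = 2 + sqrt(42)/3 ≈ 4.1602 (local maximum)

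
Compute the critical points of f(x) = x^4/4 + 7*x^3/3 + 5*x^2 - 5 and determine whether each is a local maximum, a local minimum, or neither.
f'(x) = x*(x^2 + 7*x + 10)

Solve f'(x) = 0:
  Factor: x^3 + 7*x^2 + 10*x = x*(x + 2)*(x + 5) = 0.
  ⇒ x = -5, -2, 0

f''(x) = 3*x^2 + 14*x + 10
Second-derivative test at each critical point:
  f''(-5) = 15 > 0 → local minimum
  f''(-2) = -6 < 0 → local maximum
  f''(0) = 10 > 0 → local minimum

Critical points: x = -5 (local minimum); x = -2 (local maximum); x = 0 (local minimum)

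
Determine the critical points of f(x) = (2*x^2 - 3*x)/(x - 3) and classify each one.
f'(x) = (2*x^2 - 12*x + 9)/(x^2 - 6*x + 9)

Solve f'(x) = 0:
  f'(x) = (2*x^2 - 12*x + 9)/(x - 3)^2; the denominator is positive wherever f is defined, so f'(x) = 0 ⇔ 2*x^2 - 12*x + 9 = 0.
  2*x^2 - 12*x + 9 = 0 has no rational roots; quadratic formula: x = (12 ± √72)/4.
  ⇒ x = 3 - 3*sqrt(2)/2 ≈ 0.8787, 3*sqrt(2)/2 + 3 ≈ 5.1213

f''(x) = 18/(x^3 - 9*x^2 + 27*x - 27)
Second-derivative test at each critical point:
  f''(0.8787) = -1.8856 < 0 → local maximum
  f''(5.1213) = 1.8856 > 0 → local minimum

Critical points: x = 3 - 3*sqrt(2)/2 ≈ 0.8787 (local maximum); x = 3*sqrt(2)/2 + 3 ≈ 5.1213 (local minimum)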